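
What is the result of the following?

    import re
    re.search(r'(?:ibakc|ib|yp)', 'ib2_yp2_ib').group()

'ib'

`re.search` tries every starting position until one works.
The match spans [0:2] → 'ib'.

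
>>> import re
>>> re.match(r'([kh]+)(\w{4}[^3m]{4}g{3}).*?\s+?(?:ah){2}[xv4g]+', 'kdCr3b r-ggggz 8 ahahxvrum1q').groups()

This matches one or more of one of [kh] (captured); then exactly 4 of a word character, then exactly 4 of any character except [3m], then exactly 3 of a literal 'g' (captured); then zero or more of any character (lazy), then one or more of whitespace (lazy), then the literal 'ah' repeated 2 times; then one or more of one of [xv4g].
With `match`, the pattern is implicitly anchored at the beginning.
The match spans [0:23] → 'kdCr3b r-ggggz 8 ahahxv'.
Captured: group 1 = 'k', group 2 = 'dCr3b r-ggg'.

('k', 'dCr3b r-ggg')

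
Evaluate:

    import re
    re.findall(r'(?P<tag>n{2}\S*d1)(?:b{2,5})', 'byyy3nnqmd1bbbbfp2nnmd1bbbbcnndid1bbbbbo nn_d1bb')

['nnqmd1bbbbfp2nnmd1bbbbcnndid1', 'nn_d1']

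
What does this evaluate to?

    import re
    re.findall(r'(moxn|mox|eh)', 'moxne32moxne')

['moxn', 'moxn']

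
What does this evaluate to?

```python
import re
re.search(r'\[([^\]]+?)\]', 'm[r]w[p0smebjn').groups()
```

`search` walks the string left to right and returns the first match it finds.
The match spans [1:4] → '[r]'.
Captured: group 1 = 'r'.

('r',)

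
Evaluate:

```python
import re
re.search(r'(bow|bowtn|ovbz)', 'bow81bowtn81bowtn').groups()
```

The match spans [0:3] → 'bow'.
Captured: group 1 = 'bow'.

('bow',)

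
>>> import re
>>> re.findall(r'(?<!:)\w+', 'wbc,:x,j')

['wbc', 'j']

The negative lookahead/lookbehind blocks any match where the forbidden context is present.
Scanning left to right: at [0:3] → 'wbc'; at [7:8] → 'j'.
No capturing groups, so `findall` returns the 2 full match strings.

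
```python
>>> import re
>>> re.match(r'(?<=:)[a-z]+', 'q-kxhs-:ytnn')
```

None

Because the assertion is zero-width, the text it checks is not consumed and won't appear in the result.
`re.match` only tries the pattern at the start of the string.
Here the pattern fails at index 0, so the call returns None.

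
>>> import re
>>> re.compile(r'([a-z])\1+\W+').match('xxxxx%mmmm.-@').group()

`\1` has to match the exact text group 1 already captured.
`match` is anchored at position 0; if the pattern doesn't fit there, it returns None.
The match spans [0:6] → 'xxxxx%'.
Captured: group 1 = 'x'.

'xxxxx%'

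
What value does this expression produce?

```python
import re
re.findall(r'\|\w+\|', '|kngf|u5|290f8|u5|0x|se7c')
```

Scanning left to right: at [0:6] → '|kngf|'; at [8:15] → '|290f8|'; at [17:21] → '|0x|'.
No capturing groups, so `findall` returns the 3 full match strings.

['|kngf|', '|290f8|', '|0x|']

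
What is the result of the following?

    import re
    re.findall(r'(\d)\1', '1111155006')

`\1` is not a pattern — it's the concrete string captured by group 1, re-applied verbatim.
With a single group, `findall` returns only what that group captured — 4 items.

['1', '1', '5', '0']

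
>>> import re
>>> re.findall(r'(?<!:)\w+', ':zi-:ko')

['i', 'o']

`(?!…)`/`(?<!…)` only lets a position through if the neighbouring text does NOT match; no characters are consumed.
Matches: at [2:3] → 'i'; at [6:7] → 'o'.
`findall` yields the raw match text (2 of them) because the pattern has no groups.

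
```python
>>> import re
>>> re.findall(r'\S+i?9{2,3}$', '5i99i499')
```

['5i99i499']

With no groups in the pattern, `findall` gives back each whole match — 1 here.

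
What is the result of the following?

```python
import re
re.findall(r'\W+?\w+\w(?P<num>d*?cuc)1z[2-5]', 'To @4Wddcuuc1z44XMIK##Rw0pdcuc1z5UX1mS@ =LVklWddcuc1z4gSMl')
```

The pattern matches one or more of a non-word character (lazy), then one or more of a word character, then a word character; then zero or more of a literal 'd' (lazy), then the literal 'cuc' (captured as 'num'); then the literal '1z', then a character in [2-5].
Scanning left to right: at [20:33] match '##Rw0pdcuc1z5', group 1 = 'cuc'; at [38:54] match '@ =LVklWddcuc1z4', group 1 = 'cuc'.
With a single group, `findall` returns only what that group captured — 2 items.

['cuc', 'cuc']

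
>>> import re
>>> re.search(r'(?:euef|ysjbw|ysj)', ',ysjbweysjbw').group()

Branches in `(...|...)` are attempted left-to-right; the first branch that allows the whole pattern to succeed is taken.
The match spans [1:6] → 'ysjbw'.

'ysjbw'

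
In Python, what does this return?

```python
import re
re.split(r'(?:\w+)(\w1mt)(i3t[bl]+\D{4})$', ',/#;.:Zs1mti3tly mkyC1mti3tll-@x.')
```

[',/#;.:Zs1mti3tly ', 'C1mt', 'i3tll-@x.', '']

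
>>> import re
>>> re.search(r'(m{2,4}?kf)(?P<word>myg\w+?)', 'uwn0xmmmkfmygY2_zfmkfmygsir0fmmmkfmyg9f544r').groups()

('mmmkf', 'mygY')

Pattern: 2 to 4 of a literal 'm' (lazy), then the literal 'kf' (captured); then the literal 'myg', then one or more of a word character (lazy) (captured as 'word').
`re.search` tries every starting position until one works.
The match spans [5:14] → 'mmmkfmygY'.
Captured: group 1 = 'mmmkf', group 2 = 'mygY'.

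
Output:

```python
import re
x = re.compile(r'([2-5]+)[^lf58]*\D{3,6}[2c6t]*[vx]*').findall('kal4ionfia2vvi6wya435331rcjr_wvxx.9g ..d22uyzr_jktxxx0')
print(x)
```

['4', '43533']

The pattern matches one or more of a character in [2-5] (captured); then zero or more of any character except [lf58]; then 3 to 6 of a non-digit, then zero or more of one of [2c6t], then zero or more of one of [vx].
Matches: at [3:13] match '4ionfia2vv', group 1 = '4'; at [18:53] match '435331rcjr_wvxx.9g ..d22uyzr_jktxxx', group 1 = '43533'.
With a single group, `findall` returns only what that group captured — 2 items.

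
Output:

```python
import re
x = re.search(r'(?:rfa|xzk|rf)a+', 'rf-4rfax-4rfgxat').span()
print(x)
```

(4, 7)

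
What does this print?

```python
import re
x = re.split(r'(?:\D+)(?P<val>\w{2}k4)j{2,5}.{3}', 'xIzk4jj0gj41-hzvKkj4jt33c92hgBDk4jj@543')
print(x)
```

['', 'Izk4', '41-hzvKkj4jt33c92', 'BDk4', '3']

Pattern: one or more of a non-digit (non-capturing group); then exactly 2 of a word character, then the literal 'k4' (captured as 'val'); then 2 to 5 of the literal 'j', then exactly 3 of any character.
With a capturing group present, the delimiter's captured portion is kept in the result list.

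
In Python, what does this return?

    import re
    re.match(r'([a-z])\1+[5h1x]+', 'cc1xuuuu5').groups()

The match spans [0:4] → 'cc1x'.
Captured: group 1 = 'c'.

('c',)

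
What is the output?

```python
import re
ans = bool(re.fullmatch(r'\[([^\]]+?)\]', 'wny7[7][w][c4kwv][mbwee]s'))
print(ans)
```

`re.fullmatch` requires the pattern to consume the entire string.
Here the pattern can't cover the whole string, so the call returns None, and `bool(None)` is False.

False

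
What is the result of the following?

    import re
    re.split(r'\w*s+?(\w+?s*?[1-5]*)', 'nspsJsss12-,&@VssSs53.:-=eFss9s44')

['', '12', '-,&@', '53', '.:-=', '44', '']

This matches zero or more of a word character, then one or more of the literal 's' (lazy); then one or more of a word character (lazy), then zero or more of a literal 's' (lazy), then zero or more of a character in [1-5] (captured).
Matches to split on: at [0:10] → 'nspsJsss12'; at [14:21] → 'VssSs53'; at [25:33] → 'eFss9s44'.
The group in the pattern means `split` returns the separators' captures alongside the pieces.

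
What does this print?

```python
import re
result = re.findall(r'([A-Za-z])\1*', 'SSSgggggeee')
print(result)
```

`\1` has to match the exact text group 1 already captured.
With a single group, `findall` returns only what that group captured — 3 items.

['S', 'g', 'e']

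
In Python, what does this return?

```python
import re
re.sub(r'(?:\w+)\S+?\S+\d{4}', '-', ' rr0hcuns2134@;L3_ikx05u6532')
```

This matches one or more of a word character (non-capturing group); then one or more of a non-whitespace character (lazy); then one or more of a non-whitespace character, then exactly 4 of a digit.
Matches: at [1:28] → 'rr0hcuns2134@;L3_ikx05u6532'.
`sub` substitutes '-' at each match site.

' -'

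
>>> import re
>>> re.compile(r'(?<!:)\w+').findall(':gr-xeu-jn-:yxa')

['r', 'xeu', 'jn', 'xa']

The negative lookahead/lookbehind blocks any match where the forbidden context is present.
Scanning left to right: at [2:3] → 'r'; at [4:7] → 'xeu'; at [8:10] → 'jn'; at [13:15] → 'xa'.
`findall` yields the raw match text (4 of them) because the pattern has no groups.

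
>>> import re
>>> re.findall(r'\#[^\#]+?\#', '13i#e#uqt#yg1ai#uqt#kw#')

['#e#', '#yg1ai#', '#kw#']

No capturing groups, so `findall` returns the 3 full match strings.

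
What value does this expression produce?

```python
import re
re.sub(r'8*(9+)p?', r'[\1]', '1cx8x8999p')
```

'1cx8x[999]'

The pattern matches zero or more of a literal '8'; then one or more of a literal '9' (captured); then optionally a literal 'p'.
Matches: at [5:10] → '8999p'.
The replacement refers to a captured group, so each match is rewritten using its own captured text.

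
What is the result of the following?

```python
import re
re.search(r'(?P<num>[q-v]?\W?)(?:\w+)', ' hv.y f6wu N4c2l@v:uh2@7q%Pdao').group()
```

The match spans [0:3] → ' hv'.

' hv'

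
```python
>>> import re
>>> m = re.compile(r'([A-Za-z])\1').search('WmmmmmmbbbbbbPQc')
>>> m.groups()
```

('m',)

The match spans [1:3] → 'mm'.
Captured: group 1 = 'm'.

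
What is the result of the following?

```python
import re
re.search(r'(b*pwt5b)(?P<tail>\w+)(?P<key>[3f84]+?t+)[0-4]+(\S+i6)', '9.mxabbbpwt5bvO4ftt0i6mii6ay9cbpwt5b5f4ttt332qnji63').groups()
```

The match spans [5:50] → 'bbbpwt5bvO4ftt0i6mii6ay9cbpwt5b5f4ttt332qnji6'.
Captured: group 1 = 'bbbpwt5b', group 2 = 'vO4ftt0i6mii6ay9cbpwt5b5f', group 3 = '4ttt', group 4 = 'qnji6'.

('bbbpwt5b', 'vO4ftt0i6mii6ay9cbpwt5b5f', '4ttt', 'qnji6')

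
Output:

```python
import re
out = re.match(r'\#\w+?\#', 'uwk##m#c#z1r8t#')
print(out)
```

`re.match` won't scan ahead — the pattern has to work from the very first character.
Here the string doesn't start with a match, so the call returns None.

None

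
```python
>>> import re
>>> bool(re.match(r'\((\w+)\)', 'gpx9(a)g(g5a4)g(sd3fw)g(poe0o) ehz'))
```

With `match`, the pattern is implicitly anchored at the beginning.
Here the string doesn't start with a match, so the call returns None, and `bool(None)` is False.

False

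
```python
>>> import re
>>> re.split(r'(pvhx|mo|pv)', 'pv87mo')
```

Matches to split on: at [0:2] → 'pv'; at [4:6] → 'mo'.
The group in the pattern means `split` returns the separators' captures alongside the pieces.

['', 'pv', '87', 'mo', '']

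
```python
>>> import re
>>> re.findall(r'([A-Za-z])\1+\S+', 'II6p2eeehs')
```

['I']

After group 1 captures some text, `\1` only succeeds where that same text appears again.
Because there's exactly one group, `findall` drops the full match and keeps group 1 from the one hit.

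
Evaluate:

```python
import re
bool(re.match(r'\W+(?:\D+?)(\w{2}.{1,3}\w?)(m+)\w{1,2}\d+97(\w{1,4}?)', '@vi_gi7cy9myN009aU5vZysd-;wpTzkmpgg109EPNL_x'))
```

False

This matches one or more of a non-word character; then one or more of a non-digit (lazy) (non-capturing group); then exactly 2 of a word character, then 1 to 3 of any character, then optionally a word character (captured); then one or more of a literal 'm' (captured); then 1 to 2 of a word character, then one or more of a digit, then the literal '97'; then 1 to 4 of a word character (lazy) (captured).
`re.match` won't scan ahead — the pattern has to work from the very first character.
Here the pattern fails at index 0, so the call returns None, and `bool(None)` is False.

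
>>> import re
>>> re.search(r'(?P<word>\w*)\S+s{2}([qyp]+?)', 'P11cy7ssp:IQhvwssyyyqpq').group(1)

'P11cy7ssp'

This matches zero or more of a word character (captured as 'word'); then one or more of a non-whitespace character, then exactly 2 of a literal 's'; then one or more of one of [qyp] (lazy) (captured).
Lazy quantifiers expand one character at a time until the remainder of the pattern can match.
`search` walks the string left to right and returns the first match it finds.
The match spans [0:18] → 'P11cy7ssp:IQhvwssy'.
Captured: group 1 = 'P11cy7ssp', group 2 = 'y'.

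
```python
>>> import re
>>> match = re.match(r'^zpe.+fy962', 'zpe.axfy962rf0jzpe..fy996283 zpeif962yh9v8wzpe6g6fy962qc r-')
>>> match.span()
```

(0, 54)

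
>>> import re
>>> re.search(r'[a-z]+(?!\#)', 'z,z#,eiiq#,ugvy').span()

Because the assertion is negative and zero-width, positions next to the forbidden text are skipped.
The match spans [0:1] → 'z'.

(0, 1)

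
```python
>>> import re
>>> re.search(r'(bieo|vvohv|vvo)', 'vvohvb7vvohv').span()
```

(0, 5)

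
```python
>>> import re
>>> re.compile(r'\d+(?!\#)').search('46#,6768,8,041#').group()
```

'4'

The negative lookahead/lookbehind blocks any match where the forbidden context is present.
The match spans [0:1] → '4'.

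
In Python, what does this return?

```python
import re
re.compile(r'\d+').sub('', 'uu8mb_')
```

This matches one or more of a digit.
Each match is replaced by ''.

'uumb_'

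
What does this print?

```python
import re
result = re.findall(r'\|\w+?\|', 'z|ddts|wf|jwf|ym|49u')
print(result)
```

['|ddts|', '|jwf|']

Matches: at [1:7] → '|ddts|'; at [9:14] → '|jwf|'.
No capturing groups, so `findall` returns the 2 full match strings.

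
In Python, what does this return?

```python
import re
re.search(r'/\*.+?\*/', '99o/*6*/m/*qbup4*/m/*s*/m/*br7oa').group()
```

'/*6*/'

With the lazy modifier that quantifier settles for the fewest repetitions that let the rest of the pattern succeed (the atoms after it are unaffected and can still be greedy).
`re.search` scans for the first position where the pattern succeeds.
The match spans [3:8] → '/*6*/'.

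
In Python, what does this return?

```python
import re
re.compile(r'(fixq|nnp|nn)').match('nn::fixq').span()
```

(0, 2)

`re.match` won't scan ahead — the pattern has to work from the very first character.
The match spans [0:2] → 'nn'.
Captured: group 1 = 'nn'.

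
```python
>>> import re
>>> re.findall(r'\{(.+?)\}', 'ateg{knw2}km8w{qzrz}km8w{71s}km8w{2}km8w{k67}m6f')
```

['knw2', 'qzrz', '71s', '2', 'k67']

A `+?`/`*?`/`{m,n}?` starts at its minimum and grows only as far as needed for what follows to match.
One capturing group, so `findall` returns just the captured substring from each match — 5 in all.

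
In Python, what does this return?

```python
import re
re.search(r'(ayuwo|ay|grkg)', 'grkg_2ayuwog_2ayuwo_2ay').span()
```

(0, 4)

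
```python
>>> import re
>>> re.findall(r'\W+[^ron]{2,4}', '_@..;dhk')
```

['@..;dhk']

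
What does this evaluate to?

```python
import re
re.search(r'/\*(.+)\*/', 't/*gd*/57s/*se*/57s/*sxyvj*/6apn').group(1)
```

'gd*/57s/*se*/57s/*sxyvj'

The match spans [1:28] → '/*gd*/57s/*se*/57s/*sxyvj*/'.
Captured: group 1 = 'gd*/57s/*se*/57s/*sxyvj'.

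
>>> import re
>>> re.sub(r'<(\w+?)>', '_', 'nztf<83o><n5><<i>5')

Matches: at [4:9] → '<83o>'; at [9:13] → '<n5>'; at [14:17] → '<i>'.
Each match is replaced by '_'.

'nztf__<_5'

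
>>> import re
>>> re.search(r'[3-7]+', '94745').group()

The pattern matches one or more of a character in [3-7].
`re.search` tries every starting position until one works.
The match spans [1:5] → '4745'.

'4745'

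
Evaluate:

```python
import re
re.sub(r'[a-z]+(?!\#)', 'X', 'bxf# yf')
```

'Xf# X'

`(?!…)`/`(?<!…)` only lets a position through if the neighbouring text does NOT match; no characters are consumed.
Matches: at [0:2] → 'bx'; at [5:7] → 'yf'.
Every occurrence is swapped for 'X'.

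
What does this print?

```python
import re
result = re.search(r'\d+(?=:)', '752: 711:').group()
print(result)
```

752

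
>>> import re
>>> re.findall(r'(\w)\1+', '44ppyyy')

['4', 'p', 'y']

`\1` is not a pattern — it's the concrete string captured by group 1, re-applied verbatim.
Matches: at [0:2] match '44', group 1 = '4'; at [2:4] match 'pp', group 1 = 'p'; at [4:7] match 'yyy', group 1 = 'y'.
With a single group, `findall` returns only what that group captured — 3 items.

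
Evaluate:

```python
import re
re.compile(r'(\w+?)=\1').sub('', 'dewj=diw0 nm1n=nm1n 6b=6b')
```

`\1` is not a pattern — it's the concrete string captured by group 1, re-applied verbatim.
Each match is replaced by ''.

'dewj=diw0  '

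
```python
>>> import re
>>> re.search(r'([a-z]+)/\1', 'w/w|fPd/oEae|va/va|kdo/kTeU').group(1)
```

'w'

The backreference `\1` re-matches whatever the first group consumed, character for character.
Unlike `match`, `search` isn't anchored — it looks for the pattern anywhere in the string.
The match spans [0:3] → 'w/w'.
Captured: group 1 = 'w'.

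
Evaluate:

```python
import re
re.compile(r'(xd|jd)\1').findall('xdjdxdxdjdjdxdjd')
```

`\1` has to match the exact text group 1 already captured.
Scanning left to right: at [4:8] match 'xdxd', group 1 = 'xd'; at [8:12] match 'jdjd', group 1 = 'jd'.
One capturing group, so `findall` returns just the captured substring from each match — 2 in all.

['xd', 'jd']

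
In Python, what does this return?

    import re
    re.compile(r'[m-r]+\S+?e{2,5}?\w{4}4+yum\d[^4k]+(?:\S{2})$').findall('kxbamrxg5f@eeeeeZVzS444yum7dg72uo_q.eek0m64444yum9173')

['mrxg5f@eeeeeZVzS444yum7dg72uo_q.eek0m64444yum9173']

The pattern matches one or more of a character in [m-r]; then one or more of a non-whitespace character (lazy), then 2 to 5 of the literal 'e' (lazy); then exactly 4 of a word character, then one or more of a literal '4', then the literal 'yum'; then a digit, then one or more of any character except [4k]; then exactly 2 of a non-whitespace character (non-capturing group); then anchored at the end.
Scanning left to right: at [4:53] → 'mrxg5f@eeeeeZVzS444yum7dg72uo_q.eek0m64444yum9173'.
`findall` yields the raw match text (1 of them) because the pattern has no groups.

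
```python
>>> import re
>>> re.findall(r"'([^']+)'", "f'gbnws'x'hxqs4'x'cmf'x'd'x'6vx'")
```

['gbnws', 'hxqs4', 'cmf', 'd', '6vx']

Scanning left to right: at [1:8] match "'gbnws'", group 1 = 'gbnws'; at [9:16] match "'hxqs4'", group 1 = 'hxqs4'; at [17:22] match "'cmf'", group 1 = 'cmf'; at [23:26] match "'d'", group 1 = 'd'; at [27:32] match "'6vx'", group 1 = '6vx'.
With a single group, `findall` returns only what that group captured — 5 items.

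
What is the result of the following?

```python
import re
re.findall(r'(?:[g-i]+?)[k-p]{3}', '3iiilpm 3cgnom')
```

['iiilpm', 'gnom']

The pattern matches one or more of a character in [g-i] (lazy) (non-capturing group); then exactly 3 of a character in [k-p].
Matches: at [1:7] → 'iiilpm'; at [10:14] → 'gnom'.
No capturing groups, so `findall` returns the 2 full match strings.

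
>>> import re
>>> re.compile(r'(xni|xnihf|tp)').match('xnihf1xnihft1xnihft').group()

The regex engine tests alternatives in the order written; an earlier branch that matches wins even if a later one would match more.
With `match`, the pattern is implicitly anchored at the beginning.
The match spans [0:3] → 'xni'.
Captured: group 1 = 'xni'.

'xni'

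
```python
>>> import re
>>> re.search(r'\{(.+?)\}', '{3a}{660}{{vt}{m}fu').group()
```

With the lazy modifier that quantifier settles for the fewest repetitions that let the rest of the pattern succeed (the atoms after it are unaffected and can still be greedy).
Unlike `match`, `search` isn't anchored — it looks for the pattern anywhere in the string.
The match spans [0:4] → '{3a}'.
Captured: group 1 = '3a'.

'{3a}'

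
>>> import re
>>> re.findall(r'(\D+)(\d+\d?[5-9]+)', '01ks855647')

This matches one or more of a non-digit (captured); then one or more of a digit, then optionally a digit, then one or more of a character in [5-9] (captured).
With 2 capturing groups, `findall` returns a 2-tuple per match.

[('ks', '855647')]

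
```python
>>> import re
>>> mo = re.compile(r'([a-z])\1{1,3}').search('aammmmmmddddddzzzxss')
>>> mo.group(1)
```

'a'

`\1` has to match the exact text group 1 already captured.
Unlike `match`, `search` isn't anchored — it looks for the pattern anywhere in the string.
The match spans [0:2] → 'aa'.
Captured: group 1 = 'a'.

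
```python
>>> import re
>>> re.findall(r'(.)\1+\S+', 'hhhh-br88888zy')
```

['h']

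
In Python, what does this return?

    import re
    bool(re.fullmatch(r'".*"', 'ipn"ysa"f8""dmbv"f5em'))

False

`re.fullmatch` requires the pattern to consume the entire string.
Here there's no way to consume every character, so the call returns None, and `bool(None)` is False.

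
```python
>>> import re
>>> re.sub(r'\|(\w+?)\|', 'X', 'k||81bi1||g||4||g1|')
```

'k|XXXX'

Every occurrence is swapped for 'X'.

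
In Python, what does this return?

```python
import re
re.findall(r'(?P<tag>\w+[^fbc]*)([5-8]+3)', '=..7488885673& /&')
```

[('74888856', '73')]

This matches one or more of a word character, then zero or more of any character except [fbc] (captured as 'tag'); then one or more of a character in [5-8], then the literal '3' (captured).
`findall` packs the 2 group values into a tuple for every match.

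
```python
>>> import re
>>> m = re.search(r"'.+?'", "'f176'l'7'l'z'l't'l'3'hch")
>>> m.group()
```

"'f176'"

Because the quantifier is non-greedy, it stops expanding at the earliest point where the rest of the pattern can succeed.
Unlike `match`, `search` isn't anchored — it looks for the pattern anywhere in the string.
The match spans [0:6] → "'f176'".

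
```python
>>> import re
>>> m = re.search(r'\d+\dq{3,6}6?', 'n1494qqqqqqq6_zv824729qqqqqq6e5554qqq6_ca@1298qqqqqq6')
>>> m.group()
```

'1494qqqqqq'

Pattern: one or more of a digit, then a digit; then 3 to 6 of the literal 'q', then optionally the literal '6'.
`re.search` scans for the first position where the pattern succeeds.
The match spans [1:11] → '1494qqqqqq'.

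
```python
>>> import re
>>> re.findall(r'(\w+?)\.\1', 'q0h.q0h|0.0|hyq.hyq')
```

['q0h', '0', 'hyq']

A backreference is literal: `\1` must see the identical characters the first group matched.
Matches: at [0:7] match 'q0h.q0h', group 1 = 'q0h'; at [8:11] match '0.0', group 1 = '0'; at [12:19] match 'hyq.hyq', group 1 = 'hyq'.
With a single group, `findall` returns only what that group captured — 3 items.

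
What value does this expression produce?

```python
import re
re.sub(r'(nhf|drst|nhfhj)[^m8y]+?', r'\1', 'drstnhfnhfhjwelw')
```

'drsthfnhfjwelw'

Alternation isn't longest-match — the leftmost alternative that fits at this position is chosen.
Matches: at [0:5] → 'drstn'; at [7:11] → 'nhfh'.
Each match is replaced using the text its own group 1 captured.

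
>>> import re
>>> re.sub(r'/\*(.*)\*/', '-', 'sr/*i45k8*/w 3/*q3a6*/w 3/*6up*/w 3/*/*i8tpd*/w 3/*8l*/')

'sr-'

Matches: at [2:55] → '/*i45k8*/w 3/*q3a6*/w 3/*6up*/w 3/*/*i8tpd*/w 3/*8l*/'.
`sub` substitutes '-' at each match site.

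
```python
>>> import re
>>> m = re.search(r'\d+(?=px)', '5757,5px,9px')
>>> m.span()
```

(5, 6)

The lookaround is zero-width — it requires the adjacent text to match without consuming it, so the asserted text isn't part of the match.
`re.search` scans for the first position where the pattern succeeds.
The match spans [5:6] → '5'.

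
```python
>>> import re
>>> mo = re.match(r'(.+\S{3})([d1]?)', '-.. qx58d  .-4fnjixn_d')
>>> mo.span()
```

`re.match` only tries the pattern at the start of the string.
The match spans [0:22] → '-.. qx58d  .-4fnjixn_d'.

(0, 22)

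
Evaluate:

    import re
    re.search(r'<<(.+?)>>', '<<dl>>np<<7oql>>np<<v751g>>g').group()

Because the quantifier is non-greedy, it stops expanding at the earliest point where the rest of the pattern can succeed.
`search` walks the string left to right and returns the first match it finds.
The match spans [0:6] → '<<dl>>'.
Captured: group 1 = 'dl'.

'<<dl>>'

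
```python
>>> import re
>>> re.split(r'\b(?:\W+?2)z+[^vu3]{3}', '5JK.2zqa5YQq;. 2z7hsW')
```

['5JK', 'YQq', 'W']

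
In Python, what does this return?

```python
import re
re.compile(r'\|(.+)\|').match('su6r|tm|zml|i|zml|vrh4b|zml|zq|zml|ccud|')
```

None

`re.match` only tries the pattern at the start of the string.
Here position 0 doesn't satisfy it, so the call returns None.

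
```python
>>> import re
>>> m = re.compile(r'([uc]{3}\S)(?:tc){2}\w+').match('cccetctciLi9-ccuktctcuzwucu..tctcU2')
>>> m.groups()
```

('ccce',)

Pattern: exactly 3 of one of [uc], then a non-whitespace character (captured); then the literal 'tc' repeated 2 times, then one or more of a word character.
With `match`, the pattern is implicitly anchored at the beginning.
The match spans [0:12] → 'cccetctciLi9'.
Captured: group 1 = 'ccce'.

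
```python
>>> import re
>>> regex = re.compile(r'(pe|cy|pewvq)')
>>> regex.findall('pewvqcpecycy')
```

['pe', 'pe', 'cy', 'cy']

Alternation isn't longest-match — the leftmost alternative that fits at this position is chosen.
With a single group, `findall` returns only what that group captured — 4 items.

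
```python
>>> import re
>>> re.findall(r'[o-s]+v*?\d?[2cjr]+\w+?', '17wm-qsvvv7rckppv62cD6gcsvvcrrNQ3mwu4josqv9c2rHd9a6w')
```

This matches one or more of a character in [o-s], then zero or more of a literal 'v' (lazy), then optionally a digit; then one or more of one of [2cjr], then one or more of a word character (lazy).
Scanning left to right: at [5:14] → 'qsvvv7rck'; at [14:21] → 'ppv62cD'; at [24:31] → 'svvcrrN'; at [38:47] → 'osqv9c2rH'.
With no groups in the pattern, `findall` gives back each whole match — 4 here.

['qsvvv7rck', 'ppv62cD', 'svvcrrN', 'osqv9c2rH']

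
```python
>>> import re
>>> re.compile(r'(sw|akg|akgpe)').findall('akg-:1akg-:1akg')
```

['akg', 'akg', 'akg']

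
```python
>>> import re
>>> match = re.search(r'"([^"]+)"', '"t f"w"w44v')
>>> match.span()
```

(0, 5)

`re.search` scans for the first position where the pattern succeeds.
The match spans [0:5] → '"t f"'.
Captured: group 1 = 't f'.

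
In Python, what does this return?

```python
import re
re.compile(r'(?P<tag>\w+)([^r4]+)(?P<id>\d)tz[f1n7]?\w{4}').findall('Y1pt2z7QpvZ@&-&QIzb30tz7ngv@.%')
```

[('Y1pt2z7QpvZ', '@&-&QIzb3', '0')]

The pattern matches one or more of a word character (captured as 'tag'); then one or more of any character except [r4] (captured); then a digit (captured as 'id'); then the literal 'tz', then optionally one of [f1n7], then exactly 4 of a word character.
Walking the string: at [0:27] match 'Y1pt2z7QpvZ@&-&QIzb30tz7ngv', groups = ('Y1pt2z7QpvZ', '@&-&QIzb3', '0').
3 groups means the one result is a tuple of 3 captured strings — 1 here.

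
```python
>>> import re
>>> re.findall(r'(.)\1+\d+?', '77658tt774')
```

After group 1 captures some text, `\1` only succeeds where that same text appears again.
Because there's exactly one group, `findall` drops the full match and keeps group 1 from each hit.

['7', 't']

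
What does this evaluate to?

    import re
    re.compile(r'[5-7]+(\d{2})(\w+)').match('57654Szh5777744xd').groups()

The pattern matches one or more of a character in [5-7]; then exactly 2 of a digit (captured); then one or more of a word character (captured).
`re.match` only tries the pattern at the start of the string.
The match spans [0:17] → '57654Szh5777744xd'.
Captured: group 1 = '54', group 2 = 'Szh5777744xd'.

('54', 'Szh5777744xd')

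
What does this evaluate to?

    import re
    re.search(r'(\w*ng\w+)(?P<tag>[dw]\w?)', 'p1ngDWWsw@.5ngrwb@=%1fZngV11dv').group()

The pattern matches zero or more of a word character, then the literal 'ng', then one or more of a word character (captured); then one of [dw], then optionally a word character (captured as 'tag').
Unlike `match`, `search` isn't anchored — it looks for the pattern anywhere in the string.
The match spans [0:9] → 'p1ngDWWsw'.
Captured: group 1 = 'p1ngDWWs', group 2 = 'w'.

'p1ngDWWsw'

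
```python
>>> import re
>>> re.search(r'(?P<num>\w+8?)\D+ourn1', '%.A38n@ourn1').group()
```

'A38n@ourn1'

This matches one or more of a word character, then optionally a literal '8' (captured as 'num'); then one or more of a non-digit, then the literal 'ou', then the literal 'rn1'.
Unlike `match`, `search` isn't anchored — it looks for the pattern anywhere in the string.
The match spans [2:12] → 'A38n@ourn1'.
Captured: group 1 = 'A38n'.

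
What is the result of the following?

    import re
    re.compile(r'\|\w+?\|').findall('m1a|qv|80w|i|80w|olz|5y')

['|qv|', '|i|', '|olz|']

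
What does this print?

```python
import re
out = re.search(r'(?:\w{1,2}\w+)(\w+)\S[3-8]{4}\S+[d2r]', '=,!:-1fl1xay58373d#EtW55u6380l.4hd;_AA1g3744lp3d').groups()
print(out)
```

('y',)

The pattern matches 1 to 2 of a word character, then one or more of a word character (non-capturing group); then one or more of a word character (captured); then a non-whitespace character, then exactly 4 of a character in [3-8]; then one or more of a non-whitespace character; then one of [d2r].
`re.search` scans for the first position where the pattern succeeds.
The match spans [5:48] → '1fl1xay58373d#EtW55u6380l.4hd;_AA1g3744lp3d'.
Captured: group 1 = 'y'.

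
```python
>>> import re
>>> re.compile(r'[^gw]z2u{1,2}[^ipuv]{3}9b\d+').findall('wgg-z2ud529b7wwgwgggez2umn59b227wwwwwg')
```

['-z2ud529b7', 'ez2umn59b227']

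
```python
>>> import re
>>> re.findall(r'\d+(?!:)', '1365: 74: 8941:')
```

['136', '7', '894']

The negative lookaround is zero-width — it rules out positions where the adjacent text would match, without consuming anything.
Matches: at [0:3] → '136'; at [6:7] → '7'; at [10:13] → '894'.
With no groups in the pattern, `findall` gives back each whole match — 3 here.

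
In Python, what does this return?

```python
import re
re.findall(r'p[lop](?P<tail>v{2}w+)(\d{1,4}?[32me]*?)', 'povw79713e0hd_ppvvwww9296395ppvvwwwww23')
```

[('vvwww', '9'), ('vvwwwww', '2')]

A non-greedy quantifier consumes as few characters as it can — just enough that the remainder of the pattern still matches from where it stops; whatever follows it matches normally.
`findall` packs the 2 group values into a tuple for every match.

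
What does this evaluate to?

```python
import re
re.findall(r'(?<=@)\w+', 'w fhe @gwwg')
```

The `(?=…)`/`(?<=…)` assertion just peeks at neighbouring text; it doesn't advance the match position.
Walking the string: at [7:11] → 'gwwg'.
No capturing groups, so `findall` returns the 1 full match string.

['gwwg']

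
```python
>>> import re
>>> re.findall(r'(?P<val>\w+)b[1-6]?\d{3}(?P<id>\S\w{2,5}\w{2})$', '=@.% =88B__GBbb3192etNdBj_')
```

[('88B__GBb', 'etNdBj_')]

This matches one or more of a word character (captured as 'val'); then the literal 'b', then optionally a character in [1-6], then exactly 3 of a digit; then a non-whitespace character, then 2 to 5 of a word character, then exactly 2 of a word character (captured as 'id'); then anchored at the end.
Scanning left to right: at [6:26] match '88B__GBbb3192etNdBj_', groups = ('88B__GBb', 'etNdBj_').
With 2 capturing groups, `findall` returns a 2-tuple per match.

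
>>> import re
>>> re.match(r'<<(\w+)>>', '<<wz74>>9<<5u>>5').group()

'<<wz74>>'

With `match`, the pattern is implicitly anchored at the beginning.
The match spans [0:8] → '<<wz74>>'.
Captured: group 1 = 'wz74'.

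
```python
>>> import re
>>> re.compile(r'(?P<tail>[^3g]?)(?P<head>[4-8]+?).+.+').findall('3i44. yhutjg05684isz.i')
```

[('i', '4')]

Pattern: optionally any character except [3g] (captured as 'tail'); then one or more of a character in [4-8] (lazy) (captured as 'head'); then one or more of any character, then one or more of any character.
Scanning left to right: at [1:22] match 'i44. yhutjg05684isz.i', groups = ('i', '4').
Multiple groups make `findall` return tuples — one 2-tuple for the one match.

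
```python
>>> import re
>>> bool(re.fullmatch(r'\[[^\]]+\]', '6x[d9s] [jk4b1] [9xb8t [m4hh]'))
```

False

`re.fullmatch` is like wrapping the pattern in `^…$` (in single-line mode).
Here the pattern can't cover the whole string, so the call returns None, and `bool(None)` is False.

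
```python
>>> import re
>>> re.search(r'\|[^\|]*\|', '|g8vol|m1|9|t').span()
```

(0, 7)

Unlike `match`, `search` isn't anchored — it looks for the pattern anywhere in the string.
The match spans [0:7] → '|g8vol|'.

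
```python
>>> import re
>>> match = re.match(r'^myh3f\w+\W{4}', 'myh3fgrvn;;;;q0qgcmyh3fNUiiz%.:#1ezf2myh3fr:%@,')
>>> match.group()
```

'myh3fgrvn;;;;'

`re.match` won't scan ahead — the pattern has to work from the very first character.
The match spans [0:13] → 'myh3fgrvn;;;;'.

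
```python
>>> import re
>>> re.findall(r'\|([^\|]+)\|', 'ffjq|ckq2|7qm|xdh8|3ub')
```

`findall` collects group 1 from each match (2 total).

['ckq2', 'xdh8']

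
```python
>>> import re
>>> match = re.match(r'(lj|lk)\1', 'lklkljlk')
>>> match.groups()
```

('lk',)

The match spans [0:4] → 'lklk'.
Captured: group 1 = 'lk'.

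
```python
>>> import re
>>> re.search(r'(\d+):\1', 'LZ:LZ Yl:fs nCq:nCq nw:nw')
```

None

The backreference `\1` re-matches whatever the first group consumed, character for character.
`re.search` scans for the first position where the pattern succeeds.
Here nothing in the string fits, so the call returns None.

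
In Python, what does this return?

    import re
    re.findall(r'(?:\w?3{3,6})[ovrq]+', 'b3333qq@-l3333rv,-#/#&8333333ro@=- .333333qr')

['b3333qq', 'l3333rv', '8333333ro', '333333qr']

The pattern matches optionally a word character, then 3 to 6 of a literal '3' (non-capturing group); then one or more of one of [ovrq].
Walking the string: at [0:7] → 'b3333qq'; at [9:16] → 'l3333rv'; at [22:31] → '8333333ro'; at [36:44] → '333333qr'.
No capturing groups, so `findall` returns the 4 full match strings.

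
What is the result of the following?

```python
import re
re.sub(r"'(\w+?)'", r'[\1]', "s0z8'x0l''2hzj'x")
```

's0z8[x0l][2hzj]x'

Matches: at [4:9] → "'x0l'"; at [9:15] → "'2hzj'".
The replacement refers to a captured group, so each match is rewritten using its own captured text.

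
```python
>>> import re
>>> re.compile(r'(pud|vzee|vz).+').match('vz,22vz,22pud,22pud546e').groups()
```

('vz',)

`re.match` only tries the pattern at the start of the string.
The match spans [0:23] → 'vz,22vz,22pud,22pud546e'.
Captured: group 1 = 'vz'.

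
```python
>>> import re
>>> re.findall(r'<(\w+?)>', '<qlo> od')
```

['qlo']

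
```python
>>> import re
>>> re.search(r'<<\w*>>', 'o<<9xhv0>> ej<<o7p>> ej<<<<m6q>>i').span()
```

(1, 10)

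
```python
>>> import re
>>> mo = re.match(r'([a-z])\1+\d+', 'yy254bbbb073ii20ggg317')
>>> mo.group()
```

'yy254'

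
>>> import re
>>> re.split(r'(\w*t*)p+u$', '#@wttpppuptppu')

This matches zero or more of a word character, then zero or more of a literal 't' (captured); then one or more of the literal 'p', then a literal 'u'; then anchored at the end.
With a capturing group present, the delimiter's captured portion is kept in the result list.

['#@', 'wttpppuptp', '']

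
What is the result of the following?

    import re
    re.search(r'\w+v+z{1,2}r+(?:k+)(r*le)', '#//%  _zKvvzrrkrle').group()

'_zKvvzrrkrle'

The match spans [6:18] → '_zKvvzrrkrle'.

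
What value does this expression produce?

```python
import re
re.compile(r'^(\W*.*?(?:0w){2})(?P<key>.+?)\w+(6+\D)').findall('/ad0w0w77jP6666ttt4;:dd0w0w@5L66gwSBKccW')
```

The pattern matches anchored at the start of the string; then zero or more of a non-word character, then zero or more of any character (lazy), then the literal '0w' repeated 2 times (captured); then one or more of any character (lazy) (captured as 'key'); then one or more of a word character; then one or more of a literal '6', then a non-digit (captured).
A `+?`/`*?`/`{m,n}?` starts at its minimum and grows only as far as needed for what follows to match.
Matches: at [0:16] match '/ad0w0w77jP6666t', groups = ('/ad0w0w', '7', '6t').
Multiple groups make `findall` return tuples — one 3-tuple for the one match.

[('/ad0w0w', '7', '6t')]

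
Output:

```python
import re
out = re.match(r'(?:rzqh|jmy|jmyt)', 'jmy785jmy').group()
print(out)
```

`re.match` won't scan ahead — the pattern has to work from the very first character.
The match spans [0:3] → 'jmy'.

jmy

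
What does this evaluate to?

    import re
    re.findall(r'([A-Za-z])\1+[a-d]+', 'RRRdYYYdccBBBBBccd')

['R', 'Y', 'B']

The backreference `\1` re-matches whatever the first group consumed, character for character.
Matches: at [0:4] match 'RRRd', group 1 = 'R'; at [4:10] match 'YYYdcc', group 1 = 'Y'; at [10:18] match 'BBBBBccd', group 1 = 'B'.
`findall` collects group 1 from each match (3 total).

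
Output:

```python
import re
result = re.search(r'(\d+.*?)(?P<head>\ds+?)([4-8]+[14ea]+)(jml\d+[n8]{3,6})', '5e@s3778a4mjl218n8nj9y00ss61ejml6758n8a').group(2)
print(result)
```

The match spans [0:38] → '5e@s3778a4mjl218n8nj9y00ss61ejml6758n8'.
Captured: group 1 = '5e@s3778a4mjl218n8nj9y0', group 2 = '0ss', group 3 = '61e', group 4 = 'jml6758n8'.

0ss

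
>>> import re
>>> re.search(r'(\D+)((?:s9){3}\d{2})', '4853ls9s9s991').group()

The pattern matches one or more of a non-digit (captured); then the literal 's9' repeated 3 times, then exactly 2 of a digit (captured).
Unlike `match`, `search` isn't anchored — it looks for the pattern anywhere in the string.
The match spans [4:13] → 'ls9s9s991'.
Captured: group 1 = 'l', group 2 = 's9s9s991'.

'ls9s9s991'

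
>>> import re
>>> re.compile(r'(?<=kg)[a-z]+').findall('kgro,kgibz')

['ro', 'ibz']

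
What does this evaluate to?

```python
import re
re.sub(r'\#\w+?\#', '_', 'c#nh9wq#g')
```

'c_g'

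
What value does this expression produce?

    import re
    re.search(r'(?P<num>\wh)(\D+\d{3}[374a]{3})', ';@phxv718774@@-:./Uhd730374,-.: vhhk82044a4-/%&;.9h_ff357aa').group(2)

The match spans [2:12] → 'phxv718774'.
Captured: group 1 = 'ph', group 2 = 'xv718774'.

'xv718774'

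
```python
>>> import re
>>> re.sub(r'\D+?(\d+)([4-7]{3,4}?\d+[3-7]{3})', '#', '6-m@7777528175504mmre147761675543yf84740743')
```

This matches one or more of a non-digit (lazy); then one or more of a digit (captured); then 3 to 4 of a character in [4-7] (lazy), then one or more of a digit, then exactly 3 of a character in [3-7] (captured).
Matches: at [1:15] → '-m@77775281755'; at [17:33] → 'mmre147761675543'; at [33:43] → 'yf84740743'.
Each match is replaced by '#'.

'6#04##'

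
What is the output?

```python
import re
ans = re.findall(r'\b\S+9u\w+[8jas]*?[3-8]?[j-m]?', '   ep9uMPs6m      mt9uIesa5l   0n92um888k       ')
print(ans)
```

The pattern matches a word boundary (`\b`, zero-width); then one or more of a non-whitespace character, then a literal '9', then the literal 'u'; then one or more of a word character, then zero or more of one of [8jas] (lazy); then optionally a character in [3-8], then optionally a character in [j-m].
Walking the string: at [3:12] → 'ep9uMPs6m'; at [18:28] → 'mt9uIesa5l'.
With no groups in the pattern, `findall` gives back each whole match — 2 here.

['ep9uMPs6m', 'mt9uIesa5l']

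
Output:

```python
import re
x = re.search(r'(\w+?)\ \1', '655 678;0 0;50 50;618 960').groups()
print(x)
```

('0',)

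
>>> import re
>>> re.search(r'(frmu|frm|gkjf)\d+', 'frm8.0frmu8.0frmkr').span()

(0, 4)

Unlike `match`, `search` isn't anchored — it looks for the pattern anywhere in the string.
The match spans [0:4] → 'frm8'.
Captured: group 1 = 'frm'.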